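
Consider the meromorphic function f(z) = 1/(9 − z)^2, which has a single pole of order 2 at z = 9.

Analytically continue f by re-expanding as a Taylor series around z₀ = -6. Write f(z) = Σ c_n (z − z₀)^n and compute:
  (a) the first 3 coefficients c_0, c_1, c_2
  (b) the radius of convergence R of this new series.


Let w = z − z₀, so z = z₀ + w.
Then 9 − z = 9 − (z₀ + w) = (9 − z₀) − w = 15 − w.
f(z) = 1/(15 − w)^2 = (1/(15)^2) · (1 − w/(15))^{−2}.
By the binomial series (1−u)^{−2} = Σ_{n≥0} C(n+1, 1) u^n for |u|<1, with u = w/(15):
  c_n = C(n+1, 1) / (15)^(n+2).
  c_0 = 1/(15)^2 = 1/225.
  c_1 = 2/(15)^3 = 2/3375.
  c_2 = 3/(15)^4 = 1/16875.
The series is valid for |w/d| < 1, i.e. |z − z₀| < |d|.
Radius of convergence: R = |9 − z₀| = |15| = 15 (distance from z₀ to the singularity z = 9).

c_0 = 1/225, c_1 = 2/3375, c_2 = 1/16875; R = 15.


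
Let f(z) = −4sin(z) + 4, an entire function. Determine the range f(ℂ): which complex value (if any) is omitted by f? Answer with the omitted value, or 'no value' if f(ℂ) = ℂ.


Little Picard bounds the complement of f(ℂ) to at most one point.
sin is entire and surjective onto ℂ: for every w ∈ ℂ, sin(ζ) = w has a solution ζ ∈ ℂ (e.g., via the complex inverse arcsin). With ζ = z this gives z = ζ/(1). Then -4·sin(z) takes every value in -4·ℂ = ℂ, and adding 4 is a bijection of ℂ. So f is surjective and omits no value. (Note: only on the real line is sin bounded by [−1, 1].)

Omitted value: no value.


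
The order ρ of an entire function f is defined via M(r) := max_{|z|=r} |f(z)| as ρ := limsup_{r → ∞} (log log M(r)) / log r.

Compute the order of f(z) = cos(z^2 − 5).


Write cos(w) = (e^{iw} ± e^{−iw})/(2 or 2i), so |cos(w)| ≤ e^{|w|}. With w = z^2 − 5, |w| ≤ 1r^2 + 5 on |z|=r, giving M(r) ≤ e^{1r^2 + 5} and ρ ≤ 2. For the lower bound, choose z on |z|=r with 1z^2 purely imaginary of modulus 1r^2; then |cos(z^2 − 5)| grows like e^{1r^2}/2, so ρ ≥ 2. Hence ρ = 2.
Therefore ρ = 2.

Order ρ = 2.


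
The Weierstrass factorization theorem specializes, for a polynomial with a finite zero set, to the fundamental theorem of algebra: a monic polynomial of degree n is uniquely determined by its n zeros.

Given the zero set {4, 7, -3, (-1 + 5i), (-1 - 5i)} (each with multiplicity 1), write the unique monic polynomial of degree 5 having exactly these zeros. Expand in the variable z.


The polynomial is p(z) = ∏_{α ∈ S} (z − α), where S = {4, 7, -3, (-1 + 5i), (-1 - 5i)}.
Expanding the product yields: p(z) = z^5 -6·z^4 + 5·z^3 -134·z^2 + 38·z + 2184.
Note conjugate pairs combine to real quadratics: (z − (-1+5i))(z − (-1−5i)) = z² + 2z + 26.
The resulting polynomial has degree 5 and real coefficients as required.

p(z) = z^5 -6·z^4 + 5·z^3 -134·z^2 + 38·z + 2184.


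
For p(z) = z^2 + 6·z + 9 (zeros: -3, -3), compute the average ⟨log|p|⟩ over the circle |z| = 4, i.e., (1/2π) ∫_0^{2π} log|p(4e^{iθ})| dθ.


Zeros: -3, -3; r = 4.
Inside |z| < r: -3, -3. Outside (|z| ≥ r): ∅.
p(0) = 9, so log|p(0)| = log(9) = 2.1972.
Apply Jensen: I(r) = log|p(0)| + Σ_k log(r/|z_k|), summed over zeros inside |z| < r.
  log(r/|z_k|) for z_k = -3: log(4/3) = 0.2877
  log(r/|z_k|) for z_k = -3: log(4/3) = 0.2877
Sum over inside zeros: 0.5754.
I(r) = log|p(0)| + (inside sum) = 2.1972 + 0.5754 = 2.7726.
Closed form (all zeros inside, monic): I(r) = n·log(r) = 2·log(4) = 2.7726. ✓

I(r) ≈ 2.7726.


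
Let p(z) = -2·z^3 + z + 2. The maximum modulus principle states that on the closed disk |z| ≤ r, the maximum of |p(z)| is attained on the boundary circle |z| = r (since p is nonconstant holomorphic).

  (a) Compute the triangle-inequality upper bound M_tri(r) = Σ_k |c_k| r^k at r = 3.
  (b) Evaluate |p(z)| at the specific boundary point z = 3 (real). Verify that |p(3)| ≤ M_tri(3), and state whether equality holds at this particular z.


Coefficients: c_0 = 2, c_1 = 1, c_2 = 0, c_3 = -2. Radius r = 3.
Part (a). Triangle bound: M_tri(r) = Σ_k |c_k| r^k
  = |2|·3^0 + |1|·3^1 + |0|·3^2 + |-2|·3^3
  = 2 + 3 + 0 + 54 = 59.
This bounds M(r) := max_{|z|=r} |p(z)| from above; equality holds iff all terms c_k z^k can be made to align in phase at a single z on |z|=r.
Part (b). At z = 3 (real, on the circle |z| = r):
  p(3) = (2)·3^0 + (1)·3^1 + (0)·3^2 + (-2)·3^3 = -49.
  |p(3)| = 49.
Check: |p(3)| = 49 ≤ 59 = M_tri(3). ✓ Equality does not hold at z = 3 (the coefficients have mixed signs, so the terms do not all align in phase there).

M_tri(3) = 59; |p(3)| = 49; equality at z=3: no.


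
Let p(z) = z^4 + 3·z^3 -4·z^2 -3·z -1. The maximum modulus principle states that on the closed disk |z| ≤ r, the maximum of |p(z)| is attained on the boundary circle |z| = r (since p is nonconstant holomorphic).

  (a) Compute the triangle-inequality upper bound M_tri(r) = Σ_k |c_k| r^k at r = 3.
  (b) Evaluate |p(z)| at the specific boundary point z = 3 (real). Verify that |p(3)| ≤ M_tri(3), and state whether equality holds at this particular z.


Coefficients: c_0 = -1, c_1 = -3, c_2 = -4, c_3 = 3, c_4 = 1. Radius r = 3.
Part (a). Triangle bound: M_tri(r) = Σ_k |c_k| r^k
  = |-1|·3^0 + |-3|·3^1 + |-4|·3^2 + |3|·3^3 + |1|·3^4
  = 1 + 9 + 36 + 81 + 81 = 208.
This bounds M(r) := max_{|z|=r} |p(z)| from above; equality holds iff all terms c_k z^k can be made to align in phase at a single z on |z|=r.
Part (b). At z = 3 (real, on the circle |z| = r):
  p(3) = (-1)·3^0 + (-3)·3^1 + (-4)·3^2 + (3)·3^3 + (1)·3^4 = 116.
  |p(3)| = 116.
Check: |p(3)| = 116 ≤ 208 = M_tri(3). ✓ Equality does not hold at z = 3 (the coefficients have mixed signs, so the terms do not all align in phase there).

M_tri(3) = 208; |p(3)| = 116; equality at z=3: no.


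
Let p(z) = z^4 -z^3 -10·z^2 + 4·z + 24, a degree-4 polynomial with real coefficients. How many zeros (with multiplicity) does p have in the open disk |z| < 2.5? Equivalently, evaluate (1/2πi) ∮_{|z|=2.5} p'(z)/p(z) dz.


The zeros of p are: -2, 2, 3, -2.
Their magnitudes are: 2, 2, 3, 2.
Zeros with |z| < R = 2.5: -2, 2, -2.
Count = 3.
By the argument principle, (1/2πi) ∮_{|z|=R} p'(z)/p(z) dz equals exactly this count.

Number of zeros inside |z| < 2.5: 3.


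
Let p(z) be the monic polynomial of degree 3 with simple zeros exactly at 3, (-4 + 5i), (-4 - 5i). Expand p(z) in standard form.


The polynomial is p(z) = ∏_{α ∈ S} (z − α), where S = {3, (-4 + 5i), (-4 - 5i)}.
Expanding the product yields: p(z) = z^3 + 5·z^2 + 17·z -123.
Note conjugate pairs combine to real quadratics: (z − (-4+5i))(z − (-4−5i)) = z² + 8z + 41.
The resulting polynomial has degree 3 and real coefficients as required.

p(z) = z^3 + 5·z^2 + 17·z -123.


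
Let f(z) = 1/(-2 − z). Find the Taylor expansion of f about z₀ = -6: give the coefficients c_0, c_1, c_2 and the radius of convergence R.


Let w = z − z₀, so z = z₀ + w.
Then -2 − z = -2 − (z₀ + w) = (-2 − z₀) − w = 4 − w.
f(z) = 1/(4 − w) = (1/(4)) · 1/(1 − w/(4)) = Σ_{n≥0} w^n / (4)^(n+1).
So c_n = 1/(4)^(n+1):
  c_0 = 1/(4)^1 = 1/4.
  c_1 = 1/(4)^2 = 1/16.
  c_2 = 1/(4)^3 = 1/64.
The series is valid for |w/d| < 1, i.e. |z − z₀| < |d|.
Radius of convergence: R = |-2 − z₀| = |4| = 4 (distance from z₀ to the singularity z = -2).

c_0 = 1/4, c_1 = 1/16, c_2 = 1/64; R = 4.


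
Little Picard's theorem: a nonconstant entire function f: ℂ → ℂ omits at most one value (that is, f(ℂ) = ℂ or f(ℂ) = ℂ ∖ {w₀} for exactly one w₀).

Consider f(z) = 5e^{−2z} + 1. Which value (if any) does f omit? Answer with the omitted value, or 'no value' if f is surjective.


Little Picard bounds the complement of f(ℂ) to at most one point.
e^{−2z} is never zero on ℂ, so 5·e^{−2z} takes every value in ℂ ∖ {0}. Adding 1 shifts the range to ℂ ∖ {1}. Thus f omits exactly the value 1.

Omitted value: 1.


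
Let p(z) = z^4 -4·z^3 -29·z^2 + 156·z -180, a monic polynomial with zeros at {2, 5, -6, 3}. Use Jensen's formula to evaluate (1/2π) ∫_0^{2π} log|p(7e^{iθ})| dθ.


Zeros: -6, 2, 3, 5; r = 7.
Inside |z| < r: -6, 2, 3, 5. Outside (|z| ≥ r): ∅.
p(0) = -180, so log|p(0)| = log(180) = 5.1930.
Apply Jensen: I(r) = log|p(0)| + Σ_k log(r/|z_k|), summed over zeros inside |z| < r.
  log(r/|z_k|) for z_k = 2: log(7/2) = 1.2528
  log(r/|z_k|) for z_k = 5: log(7/5) = 0.3365
  log(r/|z_k|) for z_k = -6: log(7/6) = 0.1542
  log(r/|z_k|) for z_k = 3: log(7/3) = 0.8473
Sum over inside zeros: 2.5907.
I(r) = log|p(0)| + (inside sum) = 5.1930 + 2.5907 = 7.7836.
Closed form (all zeros inside, monic): I(r) = n·log(r) = 4·log(7) = 7.7836. ✓

I(r) ≈ 7.7836.


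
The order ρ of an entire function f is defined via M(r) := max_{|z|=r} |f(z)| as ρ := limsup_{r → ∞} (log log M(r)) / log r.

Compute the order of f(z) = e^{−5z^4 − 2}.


|e^{−5z^4 − 2}| = e^{Re(-5·z^4) + -2} ≤ e^{5|z|^4 + -2} = e^{5r^4 + -2} on |z| = r, so ρ ≤ 4. Choosing z on |z|=r so that -5·z^4 is real positive (always possible by picking arg z appropriately) gives |f(z)| = e^{5r^4 + -2}, matching the bound. The additive constant -2 does not affect log log M(r) ~ 4·log r. Hence ρ = 4.
Therefore ρ = 4.

Order ρ = 4.


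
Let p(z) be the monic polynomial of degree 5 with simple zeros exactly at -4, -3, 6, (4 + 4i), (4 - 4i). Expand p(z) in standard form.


The polynomial is p(z) = ∏_{α ∈ S} (z − α), where S = {-4, -3, 6, (4 + 4i), (4 - 4i)}.
Expanding the product yields: p(z) = z^5 -7·z^4 -6·z^3 + 200·z^2 -384·z -2304.
Note conjugate pairs combine to real quadratics: (z − (4+4i))(z − (4−4i)) = z² − 8z + 32.
The resulting polynomial has degree 5 and real coefficients as required.

p(z) = z^5 -7·z^4 -6·z^3 + 200·z^2 -384·z -2304.


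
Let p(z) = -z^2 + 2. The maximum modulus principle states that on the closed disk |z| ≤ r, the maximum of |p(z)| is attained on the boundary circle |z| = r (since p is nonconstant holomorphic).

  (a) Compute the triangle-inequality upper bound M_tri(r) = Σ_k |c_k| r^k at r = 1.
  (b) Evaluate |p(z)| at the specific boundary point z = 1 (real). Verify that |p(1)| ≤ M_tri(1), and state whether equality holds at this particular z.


Coefficients: c_0 = 2, c_1 = 0, c_2 = -1. Radius r = 1.
Part (a). Triangle bound: M_tri(r) = Σ_k |c_k| r^k
  = |2|·1^0 + |0|·1^1 + |-1|·1^2
  = 2 + 0 + 1 = 3.
This bounds M(r) := max_{|z|=r} |p(z)| from above; equality holds iff all terms c_k z^k can be made to align in phase at a single z on |z|=r.
Part (b). At z = 1 (real, on the circle |z| = r):
  p(1) = (2)·1^0 + (0)·1^1 + (-1)·1^2 = 1.
  |p(1)| = 1.
Check: |p(1)| = 1 ≤ 3 = M_tri(1). ✓ Equality does not hold at z = 1 (the coefficients have mixed signs, so the terms do not all align in phase there).

M_tri(1) = 3; |p(1)| = 1; equality at z=1: no.


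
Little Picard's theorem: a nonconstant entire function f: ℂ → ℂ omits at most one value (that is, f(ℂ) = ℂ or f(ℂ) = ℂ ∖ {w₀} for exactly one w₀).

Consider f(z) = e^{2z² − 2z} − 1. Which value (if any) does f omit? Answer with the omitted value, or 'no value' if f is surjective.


Little Picard bounds the complement of f(ℂ) to at most one point.
The exponent g(z) = 2z² − 2z is a nonconstant polynomial, hence surjective onto ℂ. So e^{g(z)} takes every value in {e^w : w ∈ ℂ} = ℂ ∖ {0}. Adding -1 shifts the range to ℂ ∖ {-1}. f omits exactly -1.

Omitted value: -1.


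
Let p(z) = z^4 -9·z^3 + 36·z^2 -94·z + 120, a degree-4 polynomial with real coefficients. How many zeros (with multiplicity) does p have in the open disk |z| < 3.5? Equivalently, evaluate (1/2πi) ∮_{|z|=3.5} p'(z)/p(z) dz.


The zeros of p are: 4, (1 + 3i), (1 - 3i), 3.
Their magnitudes are: 4, 3.162, 3.162, 3.
Zeros with |z| < R = 3.5: (1 + 3i), (1 - 3i), 3.
Count = 3.
By the argument principle, (1/2πi) ∮_{|z|=R} p'(z)/p(z) dz equals exactly this count.

Number of zeros inside |z| < 3.5: 3.


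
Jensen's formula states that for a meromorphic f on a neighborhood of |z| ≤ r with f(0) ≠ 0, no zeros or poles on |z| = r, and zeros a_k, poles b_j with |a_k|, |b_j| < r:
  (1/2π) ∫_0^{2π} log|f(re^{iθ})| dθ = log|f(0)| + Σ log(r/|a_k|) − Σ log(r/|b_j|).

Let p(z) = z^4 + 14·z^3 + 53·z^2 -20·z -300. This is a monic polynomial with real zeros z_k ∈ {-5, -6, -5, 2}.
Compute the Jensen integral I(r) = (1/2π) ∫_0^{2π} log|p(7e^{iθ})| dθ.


Zeros: -6, -5, -5, 2; r = 7.
Inside |z| < r: -6, -5, -5, 2. Outside (|z| ≥ r): ∅.
p(0) = -300, so log|p(0)| = log(300) = 5.7038.
Apply Jensen: I(r) = log|p(0)| + Σ_k log(r/|z_k|), summed over zeros inside |z| < r.
  log(r/|z_k|) for z_k = -5: log(7/5) = 0.3365
  log(r/|z_k|) for z_k = -6: log(7/6) = 0.1542
  log(r/|z_k|) for z_k = -5: log(7/5) = 0.3365
  log(r/|z_k|) for z_k = 2: log(7/2) = 1.2528
Sum over inside zeros: 2.0799.
I(r) = log|p(0)| + (inside sum) = 5.7038 + 2.0799 = 7.7836.
Closed form (all zeros inside, monic): I(r) = n·log(r) = 4·log(7) = 7.7836. ✓

I(r) ≈ 7.7836.


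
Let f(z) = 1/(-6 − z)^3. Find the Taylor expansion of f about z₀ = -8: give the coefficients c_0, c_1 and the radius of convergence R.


Let w = z − z₀, so z = z₀ + w.
Then -6 − z = -6 − (z₀ + w) = (-6 − z₀) − w = 2 − w.
f(z) = 1/(2 − w)^3 = (1/(2)^3) · (1 − w/(2))^{−3}.
By the binomial series (1−u)^{−3} = Σ_{n≥0} C(n+2, 2) u^n for |u|<1, with u = w/(2):
  c_n = C(n+2, 2) / (2)^(n+3).
  c_0 = 1/(2)^3 = 1/8.
  c_1 = 3/(2)^4 = 3/16.
The series is valid for |w/d| < 1, i.e. |z − z₀| < |d|.
Radius of convergence: R = |-6 − z₀| = |2| = 2 (distance from z₀ to the singularity z = -6).

c_0 = 1/8, c_1 = 3/16; R = 2.


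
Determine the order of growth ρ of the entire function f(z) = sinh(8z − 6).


sinh(w) is a linear combination of e^{iw} and e^{−iw} (or e^w, e^{−w} in the hyperbolic case), so |sinh(w)| ≤ e^{|w|}. With w = 8z − 6, |w| ≤ 8|z| + 6 = 8r + 6 on |z| = r, giving M(r) ≤ e^{8r + 6}, so ρ ≤ 1. On a suitable ray (z = it for sin/cos; z = t for sinh/cosh, t real → ∞), |sinh(8z − 6)| grows like e^{8|t|}/2, so ρ ≥ 1. Hence ρ = 1.
Therefore ρ = 1.

Order ρ = 1.


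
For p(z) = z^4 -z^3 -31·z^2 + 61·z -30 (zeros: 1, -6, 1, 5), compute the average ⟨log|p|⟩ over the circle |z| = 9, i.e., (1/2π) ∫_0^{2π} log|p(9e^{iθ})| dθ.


Zeros: -6, 1, 1, 5; r = 9.
Inside |z| < r: -6, 1, 1, 5. Outside (|z| ≥ r): ∅.
p(0) = -30, so log|p(0)| = log(30) = 3.4012.
Apply Jensen: I(r) = log|p(0)| + Σ_k log(r/|z_k|), summed over zeros inside |z| < r.
  log(r/|z_k|) for z_k = 1: log(9/1) = 2.1972
  log(r/|z_k|) for z_k = -6: log(9/6) = 0.4055
  log(r/|z_k|) for z_k = 1: log(9/1) = 2.1972
  log(r/|z_k|) for z_k = 5: log(9/5) = 0.5878
Sum over inside zeros: 5.3877.
I(r) = log|p(0)| + (inside sum) = 3.4012 + 5.3877 = 8.7889.
Closed form (all zeros inside, monic): I(r) = n·log(r) = 4·log(9) = 8.7889. ✓

I(r) ≈ 8.7889.


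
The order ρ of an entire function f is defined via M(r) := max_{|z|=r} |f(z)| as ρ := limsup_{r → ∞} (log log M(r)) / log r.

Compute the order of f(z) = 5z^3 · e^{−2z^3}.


M(r) = max_{|z|=r} |5|·|z|^3·|e^{−2z^3}| = 5·r^3 · e^{2r^3} (the factors attain their maxima compatibly on |z|=r). Then log M(r) = log 5 + 3·log r + 2r^3, dominated by the last term, so log log M(r) ~ 3·log r. The polynomial factor 5z^3 contributes only a log r term and does not affect the order. ρ = 3.
Therefore ρ = 3.

Order ρ = 3.


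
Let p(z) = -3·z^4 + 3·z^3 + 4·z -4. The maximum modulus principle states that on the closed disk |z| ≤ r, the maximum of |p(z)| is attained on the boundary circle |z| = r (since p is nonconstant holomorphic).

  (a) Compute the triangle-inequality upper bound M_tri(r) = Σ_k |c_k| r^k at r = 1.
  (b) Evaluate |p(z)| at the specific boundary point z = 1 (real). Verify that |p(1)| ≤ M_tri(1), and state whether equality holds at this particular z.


Coefficients: c_0 = -4, c_1 = 4, c_2 = 0, c_3 = 3, c_4 = -3. Radius r = 1.
Part (a). Triangle bound: M_tri(r) = Σ_k |c_k| r^k
  = |-4|·1^0 + |4|·1^1 + |0|·1^2 + |3|·1^3 + |-3|·1^4
  = 4 + 4 + 0 + 3 + 3 = 14.
This bounds M(r) := max_{|z|=r} |p(z)| from above; equality holds iff all terms c_k z^k can be made to align in phase at a single z on |z|=r.
Part (b). At z = 1 (real, on the circle |z| = r):
  p(1) = (-4)·1^0 + (4)·1^1 + (0)·1^2 + (3)·1^3 + (-3)·1^4 = 0.
  |p(1)| = 0.
Check: |p(1)| = 0 ≤ 14 = M_tri(1). ✓ Equality does not hold at z = 1 (the coefficients have mixed signs, so the terms do not all align in phase there).

M_tri(1) = 14; |p(1)| = 0; equality at z=1: no.


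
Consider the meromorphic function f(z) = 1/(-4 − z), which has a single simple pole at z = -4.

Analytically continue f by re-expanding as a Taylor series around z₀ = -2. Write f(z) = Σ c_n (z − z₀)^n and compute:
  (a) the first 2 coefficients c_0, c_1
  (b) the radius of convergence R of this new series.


Let w = z − z₀, so z = z₀ + w.
Then -4 − z = -4 − (z₀ + w) = (-4 − z₀) − w = -2 − w.
f(z) = 1/(-2 − w) = (1/(-2)) · 1/(1 − w/(-2)) = Σ_{n≥0} w^n / (-2)^(n+1).
So c_n = 1/(-2)^(n+1):
  c_0 = 1/(-2)^1 = -1/2.
  c_1 = 1/(-2)^2 = 1/4.
The series is valid for |w/d| < 1, i.e. |z − z₀| < |d|.
Radius of convergence: R = |-4 − z₀| = |-2| = 2 (distance from z₀ to the singularity z = -4).

c_0 = -1/2, c_1 = 1/4; R = 2.


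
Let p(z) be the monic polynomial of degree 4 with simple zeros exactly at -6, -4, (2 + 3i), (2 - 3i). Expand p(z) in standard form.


The polynomial is p(z) = ∏_{α ∈ S} (z − α), where S = {-6, -4, (2 + 3i), (2 - 3i)}.
Expanding the product yields: p(z) = z^4 + 6·z^3 -3·z^2 + 34·z + 312.
Note conjugate pairs combine to real quadratics: (z − (2+3i))(z − (2−3i)) = z² − 4z + 13.
The resulting polynomial has degree 4 and real coefficients as required.

p(z) = z^4 + 6·z^3 -3·z^2 + 34·z + 312.


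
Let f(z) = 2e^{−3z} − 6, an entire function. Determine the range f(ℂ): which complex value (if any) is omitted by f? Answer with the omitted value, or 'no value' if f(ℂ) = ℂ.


Little Picard bounds the complement of f(ℂ) to at most one point.
e^{−3z} is never zero on ℂ, so 2·e^{−3z} takes every value in ℂ ∖ {0}. Adding -6 shifts the range to ℂ ∖ {-6}. Thus f omits exactly the value -6.

Omitted value: -6.


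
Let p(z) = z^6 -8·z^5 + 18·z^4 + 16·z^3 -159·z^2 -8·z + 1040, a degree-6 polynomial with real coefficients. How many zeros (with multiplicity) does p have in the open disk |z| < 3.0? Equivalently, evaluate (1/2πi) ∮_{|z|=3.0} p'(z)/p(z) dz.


The zeros of p are: (2 + 3i), (2 - 3i), 4, (-2 + 1i), (-2 - 1i), 4.
Their magnitudes are: 3.606, 3.606, 4, 2.236, 2.236, 4.
Zeros with |z| < R = 3.0: (-2 + 1i), (-2 - 1i).
Count = 2.
By the argument principle, (1/2πi) ∮_{|z|=R} p'(z)/p(z) dz equals exactly this count.

Number of zeros inside |z| < 3.0: 2.


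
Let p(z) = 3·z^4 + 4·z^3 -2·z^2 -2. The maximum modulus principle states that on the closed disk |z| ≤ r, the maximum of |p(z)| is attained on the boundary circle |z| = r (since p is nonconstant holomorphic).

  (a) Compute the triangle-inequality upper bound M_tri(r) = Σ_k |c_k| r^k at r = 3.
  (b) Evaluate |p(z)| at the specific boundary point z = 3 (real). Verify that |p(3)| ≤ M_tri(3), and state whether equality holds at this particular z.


Coefficients: c_0 = -2, c_1 = 0, c_2 = -2, c_3 = 4, c_4 = 3. Radius r = 3.
Part (a). Triangle bound: M_tri(r) = Σ_k |c_k| r^k
  = |-2|·3^0 + |0|·3^1 + |-2|·3^2 + |4|·3^3 + |3|·3^4
  = 2 + 0 + 18 + 108 + 243 = 371.
This bounds M(r) := max_{|z|=r} |p(z)| from above; equality holds iff all terms c_k z^k can be made to align in phase at a single z on |z|=r.
Part (b). At z = 3 (real, on the circle |z| = r):
  p(3) = (-2)·3^0 + (0)·3^1 + (-2)·3^2 + (4)·3^3 + (3)·3^4 = 331.
  |p(3)| = 331.
Check: |p(3)| = 331 ≤ 371 = M_tri(3). ✓ Equality does not hold at z = 3 (the coefficients have mixed signs, so the terms do not all align in phase there).

M_tri(3) = 371; |p(3)| = 331; equality at z=3: no.


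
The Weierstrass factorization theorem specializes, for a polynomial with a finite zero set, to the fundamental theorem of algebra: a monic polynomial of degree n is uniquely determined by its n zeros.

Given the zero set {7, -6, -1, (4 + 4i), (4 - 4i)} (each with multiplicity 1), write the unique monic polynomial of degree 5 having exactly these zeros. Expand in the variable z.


The polynomial is p(z) = ∏_{α ∈ S} (z − α), where S = {7, -6, -1, (4 + 4i), (4 - 4i)}.
Expanding the product yields: p(z) = z^5 -8·z^4 -11·z^3 + 302·z^2 -1040·z -1344.
Note conjugate pairs combine to real quadratics: (z − (4+4i))(z − (4−4i)) = z² − 8z + 32.
The resulting polynomial has degree 5 and real coefficients as required.

p(z) = z^5 -8·z^4 -11·z^3 + 302·z^2 -1040·z -1344.


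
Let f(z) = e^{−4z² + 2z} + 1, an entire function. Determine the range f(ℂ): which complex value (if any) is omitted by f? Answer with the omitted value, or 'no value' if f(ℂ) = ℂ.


Little Picard bounds the complement of f(ℂ) to at most one point.
The exponent g(z) = −4z² + 2z is a nonconstant polynomial, hence surjective onto ℂ. So e^{g(z)} takes every value in {e^w : w ∈ ℂ} = ℂ ∖ {0}. Adding 1 shifts the range to ℂ ∖ {1}. f omits exactly 1.

Omitted value: 1.


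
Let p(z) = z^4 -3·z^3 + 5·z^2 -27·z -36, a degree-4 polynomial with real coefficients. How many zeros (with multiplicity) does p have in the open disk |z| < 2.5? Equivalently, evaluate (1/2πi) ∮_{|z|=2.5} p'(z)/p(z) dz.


The zeros of p are: 4, (0 + 3i), (0 - 3i), -1.
Their magnitudes are: 4, 3, 3, 1.
Zeros with |z| < R = 2.5: -1.
Count = 1.
By the argument principle, (1/2πi) ∮_{|z|=R} p'(z)/p(z) dz equals exactly this count.

Number of zeros inside |z| < 2.5: 1.


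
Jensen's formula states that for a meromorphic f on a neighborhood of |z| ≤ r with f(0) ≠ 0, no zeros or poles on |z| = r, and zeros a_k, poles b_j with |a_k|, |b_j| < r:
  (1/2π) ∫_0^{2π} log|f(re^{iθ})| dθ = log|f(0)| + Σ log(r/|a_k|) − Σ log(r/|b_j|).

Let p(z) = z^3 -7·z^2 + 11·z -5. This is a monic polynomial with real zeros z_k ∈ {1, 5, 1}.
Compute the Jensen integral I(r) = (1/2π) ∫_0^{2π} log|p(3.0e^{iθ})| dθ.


Zeros: 1, 1, 5; r = 3.0.
Inside |z| < r: 1, 1. Outside (|z| ≥ r): 5.
p(0) = -5, so log|p(0)| = log(5) = 1.6094.
Apply Jensen: I(r) = log|p(0)| + Σ_k log(r/|z_k|), summed over zeros inside |z| < r.
  log(r/|z_k|) for z_k = 1: log(3.0/1) = 1.0986
  log(r/|z_k|) for z_k = 1: log(3.0/1) = 1.0986
  Outside zeros (5) contribute nothing to the Jensen sum.
Sum over inside zeros: 2.1972.
I(r) = log|p(0)| + (inside sum) = 1.6094 + 2.1972 = 3.8067.
Note: since some zeros are outside |z| ≤ r, the simplified n·log(r) form does NOT apply — only the inside zeros contribute.

I(r) ≈ 3.8067.


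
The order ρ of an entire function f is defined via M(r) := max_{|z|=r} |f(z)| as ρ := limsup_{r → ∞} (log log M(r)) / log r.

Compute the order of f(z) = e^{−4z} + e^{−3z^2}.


Each summand is entire of order 1 and 2 respectively (as in the single-exponential case). The order of a sum is at most the max of the orders, so ρ ≤ 2. For the lower bound: on |z|=r choose arg z so that -3z^2 is real positive; then |e^{-3z^2}| = e^{3r^2} while |e^{-4z}| ≤ e^{4r^1} = o(e^{3r^2}). So |f| ≥ e^{3r^2}(1 − o(1)) and ρ ≥ 2. Hence ρ = max(1, 2) = 2.
Therefore ρ = 2.

Order ρ = 2.


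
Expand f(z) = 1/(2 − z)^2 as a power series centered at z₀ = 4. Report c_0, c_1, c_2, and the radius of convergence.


Let w = z − z₀, so z = z₀ + w.
Then 2 − z = 2 − (z₀ + w) = (2 − z₀) − w = -2 − w.
f(z) = 1/(-2 − w)^2 = (1/(-2)^2) · (1 − w/(-2))^{−2}.
By the binomial series (1−u)^{−2} = Σ_{n≥0} C(n+1, 1) u^n for |u|<1, with u = w/(-2):
  c_n = C(n+1, 1) / (-2)^(n+2).
  c_0 = 1/(-2)^2 = 1/4.
  c_1 = 2/(-2)^3 = -1/4.
  c_2 = 3/(-2)^4 = 3/16.
The series is valid for |w/d| < 1, i.e. |z − z₀| < |d|.
Radius of convergence: R = |2 − z₀| = |-2| = 2 (distance from z₀ to the singularity z = 2).

c_0 = 1/4, c_1 = -1/4, c_2 = 3/16; R = 2.


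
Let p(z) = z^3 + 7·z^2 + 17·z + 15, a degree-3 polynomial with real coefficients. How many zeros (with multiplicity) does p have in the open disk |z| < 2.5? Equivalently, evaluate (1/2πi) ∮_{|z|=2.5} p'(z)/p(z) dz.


The zeros of p are: (-2 + 1i), (-2 - 1i), -3.
Their magnitudes are: 2.236, 2.236, 3.
Zeros with |z| < R = 2.5: (-2 + 1i), (-2 - 1i).
Count = 2.
By the argument principle, (1/2πi) ∮_{|z|=R} p'(z)/p(z) dz equals exactly this count.

Number of zeros inside |z| < 2.5: 2.


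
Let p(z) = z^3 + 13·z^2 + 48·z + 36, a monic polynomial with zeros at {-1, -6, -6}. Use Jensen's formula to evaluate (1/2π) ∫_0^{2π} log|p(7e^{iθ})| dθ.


Zeros: -6, -6, -1; r = 7.
Inside |z| < r: -6, -6, -1. Outside (|z| ≥ r): ∅.
p(0) = 36, so log|p(0)| = log(36) = 3.5835.
Apply Jensen: I(r) = log|p(0)| + Σ_k log(r/|z_k|), summed over zeros inside |z| < r.
  log(r/|z_k|) for z_k = -1: log(7/1) = 1.9459
  log(r/|z_k|) for z_k = -6: log(7/6) = 0.1542
  log(r/|z_k|) for z_k = -6: log(7/6) = 0.1542
Sum over inside zeros: 2.2542.
I(r) = log|p(0)| + (inside sum) = 3.5835 + 2.2542 = 5.8377.
Closed form (all zeros inside, monic): I(r) = n·log(r) = 3·log(7) = 5.8377. ✓

I(r) ≈ 5.8377.


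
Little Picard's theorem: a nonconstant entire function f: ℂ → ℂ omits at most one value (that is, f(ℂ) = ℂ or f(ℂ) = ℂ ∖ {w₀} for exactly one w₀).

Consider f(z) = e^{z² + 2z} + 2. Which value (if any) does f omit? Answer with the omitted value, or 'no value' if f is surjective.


Little Picard bounds the complement of f(ℂ) to at most one point.
The exponent g(z) = z² + 2z is a nonconstant polynomial, hence surjective onto ℂ. So e^{g(z)} takes every value in {e^w : w ∈ ℂ} = ℂ ∖ {0}. Adding 2 shifts the range to ℂ ∖ {2}. f omits exactly 2.

Omitted value: 2.


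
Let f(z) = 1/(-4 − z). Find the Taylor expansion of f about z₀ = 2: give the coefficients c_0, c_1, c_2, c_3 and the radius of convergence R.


Let w = z − z₀, so z = z₀ + w.
Then -4 − z = -4 − (z₀ + w) = (-4 − z₀) − w = -6 − w.
f(z) = 1/(-6 − w) = (1/(-6)) · 1/(1 − w/(-6)) = Σ_{n≥0} w^n / (-6)^(n+1).
So c_n = 1/(-6)^(n+1):
  c_0 = 1/(-6)^1 = -1/6.
  c_1 = 1/(-6)^2 = 1/36.
  c_2 = 1/(-6)^3 = -1/216.
  c_3 = 1/(-6)^4 = 1/1296.
The series is valid for |w/d| < 1, i.e. |z − z₀| < |d|.
Radius of convergence: R = |-4 − z₀| = |-6| = 6 (distance from z₀ to the singularity z = -4).

c_0 = -1/6, c_1 = 1/36, c_2 = -1/216, c_3 = 1/1296; R = 6.


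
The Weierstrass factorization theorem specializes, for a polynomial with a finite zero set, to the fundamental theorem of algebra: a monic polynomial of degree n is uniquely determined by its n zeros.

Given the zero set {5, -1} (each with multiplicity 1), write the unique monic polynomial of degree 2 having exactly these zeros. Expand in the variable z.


The polynomial is p(z) = ∏_{α ∈ S} (z − α), where S = {5, -1}.
Expanding the product yields: p(z) = z^2 -4·z -5.
The resulting polynomial has degree 2 and real coefficients as required.

p(z) = z^2 -4·z -5.


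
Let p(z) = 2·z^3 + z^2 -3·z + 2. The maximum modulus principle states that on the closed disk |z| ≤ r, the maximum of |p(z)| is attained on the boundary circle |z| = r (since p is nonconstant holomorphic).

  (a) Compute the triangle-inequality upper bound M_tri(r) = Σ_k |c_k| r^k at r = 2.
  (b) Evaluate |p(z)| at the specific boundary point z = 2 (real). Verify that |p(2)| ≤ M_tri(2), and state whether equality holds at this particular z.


Coefficients: c_0 = 2, c_1 = -3, c_2 = 1, c_3 = 2. Radius r = 2.
Part (a). Triangle bound: M_tri(r) = Σ_k |c_k| r^k
  = |2|·2^0 + |-3|·2^1 + |1|·2^2 + |2|·2^3
  = 2 + 6 + 4 + 16 = 28.
This bounds M(r) := max_{|z|=r} |p(z)| from above; equality holds iff all terms c_k z^k can be made to align in phase at a single z on |z|=r.
Part (b). At z = 2 (real, on the circle |z| = r):
  p(2) = (2)·2^0 + (-3)·2^1 + (1)·2^2 + (2)·2^3 = 16.
  |p(2)| = 16.
Check: |p(2)| = 16 ≤ 28 = M_tri(2). ✓ Equality does not hold at z = 2 (the coefficients have mixed signs, so the terms do not all align in phase there).

M_tri(2) = 28; |p(2)| = 16; equality at z=2: no.


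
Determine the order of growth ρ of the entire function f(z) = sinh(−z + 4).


sinh(w) is a linear combination of e^{iw} and e^{−iw} (or e^w, e^{−w} in the hyperbolic case), so |sinh(w)| ≤ e^{|w|}. With w = −z + 4, |w| ≤ 1|z| + 4 = 1r + 4 on |z| = r, giving M(r) ≤ e^{1r + 4}, so ρ ≤ 1. On a suitable ray (z = it for sin/cos; z = t for sinh/cosh, t real → ∞), |sinh(−z + 4)| grows like e^{1|t|}/2, so ρ ≥ 1. Hence ρ = 1.
Therefore ρ = 1.

Order ρ = 1.


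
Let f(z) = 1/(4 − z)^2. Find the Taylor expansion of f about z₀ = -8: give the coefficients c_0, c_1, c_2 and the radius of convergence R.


Let w = z − z₀, so z = z₀ + w.
Then 4 − z = 4 − (z₀ + w) = (4 − z₀) − w = 12 − w.
f(z) = 1/(12 − w)^2 = (1/(12)^2) · (1 − w/(12))^{−2}.
By the binomial series (1−u)^{−2} = Σ_{n≥0} C(n+1, 1) u^n for |u|<1, with u = w/(12):
  c_n = C(n+1, 1) / (12)^(n+2).
  c_0 = 1/(12)^2 = 1/144.
  c_1 = 2/(12)^3 = 1/864.
  c_2 = 3/(12)^4 = 1/6912.
The series is valid for |w/d| < 1, i.e. |z − z₀| < |d|.
Radius of convergence: R = |4 − z₀| = |12| = 12 (distance from z₀ to the singularity z = 4).

c_0 = 1/144, c_1 = 1/864, c_2 = 1/6912; R = 12.


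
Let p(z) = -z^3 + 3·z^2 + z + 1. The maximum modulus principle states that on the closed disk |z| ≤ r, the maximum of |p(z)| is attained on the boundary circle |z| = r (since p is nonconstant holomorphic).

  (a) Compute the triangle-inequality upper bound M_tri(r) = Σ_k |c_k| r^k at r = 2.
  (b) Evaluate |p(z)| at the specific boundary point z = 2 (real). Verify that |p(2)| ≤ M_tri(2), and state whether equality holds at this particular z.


Coefficients: c_0 = 1, c_1 = 1, c_2 = 3, c_3 = -1. Radius r = 2.
Part (a). Triangle bound: M_tri(r) = Σ_k |c_k| r^k
  = |1|·2^0 + |1|·2^1 + |3|·2^2 + |-1|·2^3
  = 1 + 2 + 12 + 8 = 23.
This bounds M(r) := max_{|z|=r} |p(z)| from above; equality holds iff all terms c_k z^k can be made to align in phase at a single z on |z|=r.
Part (b). At z = 2 (real, on the circle |z| = r):
  p(2) = (1)·2^0 + (1)·2^1 + (3)·2^2 + (-1)·2^3 = 7.
  |p(2)| = 7.
Check: |p(2)| = 7 ≤ 23 = M_tri(2). ✓ Equality does not hold at z = 2 (the coefficients have mixed signs, so the terms do not all align in phase there).

M_tri(2) = 23; |p(2)| = 7; equality at z=2: no.


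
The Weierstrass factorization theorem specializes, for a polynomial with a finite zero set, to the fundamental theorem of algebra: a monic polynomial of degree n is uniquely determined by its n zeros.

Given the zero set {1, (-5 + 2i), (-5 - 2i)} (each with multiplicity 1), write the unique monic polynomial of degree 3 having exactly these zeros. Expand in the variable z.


The polynomial is p(z) = ∏_{α ∈ S} (z − α), where S = {1, (-5 + 2i), (-5 - 2i)}.
Expanding the product yields: p(z) = z^3 + 9·z^2 + 19·z -29.
Note conjugate pairs combine to real quadratics: (z − (-5+2i))(z − (-5−2i)) = z² + 10z + 29.
The resulting polynomial has degree 3 and real coefficients as required.

p(z) = z^3 + 9·z^2 + 19·z -29.


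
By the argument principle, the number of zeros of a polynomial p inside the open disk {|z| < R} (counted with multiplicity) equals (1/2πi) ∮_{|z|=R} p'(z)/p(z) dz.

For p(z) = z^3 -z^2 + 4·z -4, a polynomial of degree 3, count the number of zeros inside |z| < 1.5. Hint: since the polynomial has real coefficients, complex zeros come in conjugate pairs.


The zeros of p are: 1, (0 + 2i), (0 - 2i).
Their magnitudes are: 1, 2, 2.
Zeros with |z| < R = 1.5: 1.
Count = 1.
By the argument principle, (1/2πi) ∮_{|z|=R} p'(z)/p(z) dz equals exactly this count.

Number of zeros inside |z| < 1.5: 1.


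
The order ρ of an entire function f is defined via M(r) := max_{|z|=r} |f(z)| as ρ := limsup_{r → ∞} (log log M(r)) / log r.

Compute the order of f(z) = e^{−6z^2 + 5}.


|e^{−6z^2 + 5}| = e^{Re(-6·z^2) + 5} ≤ e^{6|z|^2 + 5} = e^{6r^2 + 5} on |z| = r, so ρ ≤ 2. Choosing z on |z|=r so that -6·z^2 is real positive (always possible by picking arg z appropriately) gives |f(z)| = e^{6r^2 + 5}, matching the bound. The additive constant 5 does not affect log log M(r) ~ 2·log r. Hence ρ = 2.
Therefore ρ = 2.

Order ρ = 2.


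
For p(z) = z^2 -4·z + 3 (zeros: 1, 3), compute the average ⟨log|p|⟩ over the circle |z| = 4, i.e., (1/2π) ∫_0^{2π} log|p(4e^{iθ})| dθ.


Zeros: 1, 3; r = 4.
Inside |z| < r: 1, 3. Outside (|z| ≥ r): ∅.
p(0) = 3, so log|p(0)| = log(3) = 1.0986.
Apply Jensen: I(r) = log|p(0)| + Σ_k log(r/|z_k|), summed over zeros inside |z| < r.
  log(r/|z_k|) for z_k = 1: log(4/1) = 1.3863
  log(r/|z_k|) for z_k = 3: log(4/3) = 0.2877
Sum over inside zeros: 1.6740.
I(r) = log|p(0)| + (inside sum) = 1.0986 + 1.6740 = 2.7726.
Closed form (all zeros inside, monic): I(r) = n·log(r) = 2·log(4) = 2.7726. ✓

I(r) ≈ 2.7726.


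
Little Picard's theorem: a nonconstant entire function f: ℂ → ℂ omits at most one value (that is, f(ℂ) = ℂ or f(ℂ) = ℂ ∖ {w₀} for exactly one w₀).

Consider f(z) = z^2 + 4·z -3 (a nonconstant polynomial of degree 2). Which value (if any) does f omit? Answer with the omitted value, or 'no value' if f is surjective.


Little Picard bounds the complement of f(ℂ) to at most one point.
For every w ∈ ℂ, the equation p(z) − w = 0 is a nonconstant polynomial in z and hence has at least one root by the fundamental theorem of algebra. So p is surjective onto ℂ, omitting no value.

Omitted value: no value.


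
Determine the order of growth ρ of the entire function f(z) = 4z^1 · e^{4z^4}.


M(r) = max_{|z|=r} |4|·|z|^1·|e^{4z^4}| = 4·r^1 · e^{4r^4} (the factors attain their maxima compatibly on |z|=r). Then log M(r) = log 4 + 1·log r + 4r^4, dominated by the last term, so log log M(r) ~ 4·log r. The polynomial factor 4z^1 contributes only a log r term and does not affect the order. ρ = 4.
Therefore ρ = 4.

Order ρ = 4.


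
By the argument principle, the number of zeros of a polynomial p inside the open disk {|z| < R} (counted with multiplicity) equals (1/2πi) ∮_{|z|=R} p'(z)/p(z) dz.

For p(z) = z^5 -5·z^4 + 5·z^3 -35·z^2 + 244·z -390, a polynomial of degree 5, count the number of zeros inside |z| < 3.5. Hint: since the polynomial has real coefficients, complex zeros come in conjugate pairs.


The zeros of p are: (3 + 1i), (3 - 1i), 3, (-2 + 3i), (-2 - 3i).
Their magnitudes are: 3.162, 3.162, 3, 3.606, 3.606.
Zeros with |z| < R = 3.5: (3 + 1i), (3 - 1i), 3.
Count = 3.
By the argument principle, (1/2πi) ∮_{|z|=R} p'(z)/p(z) dz equals exactly this count.

Number of zeros inside |z| < 3.5: 3.


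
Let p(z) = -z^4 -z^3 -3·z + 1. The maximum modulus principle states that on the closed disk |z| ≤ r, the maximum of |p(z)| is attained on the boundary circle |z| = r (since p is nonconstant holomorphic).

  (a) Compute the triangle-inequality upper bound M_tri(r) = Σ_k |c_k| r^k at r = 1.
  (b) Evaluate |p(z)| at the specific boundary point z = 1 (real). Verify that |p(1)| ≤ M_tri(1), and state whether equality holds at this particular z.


Coefficients: c_0 = 1, c_1 = -3, c_2 = 0, c_3 = -1, c_4 = -1. Radius r = 1.
Part (a). Triangle bound: M_tri(r) = Σ_k |c_k| r^k
  = |1|·1^0 + |-3|·1^1 + |0|·1^2 + |-1|·1^3 + |-1|·1^4
  = 1 + 3 + 0 + 1 + 1 = 6.
This bounds M(r) := max_{|z|=r} |p(z)| from above; equality holds iff all terms c_k z^k can be made to align in phase at a single z on |z|=r.
Part (b). At z = 1 (real, on the circle |z| = r):
  p(1) = (1)·1^0 + (-3)·1^1 + (0)·1^2 + (-1)·1^3 + (-1)·1^4 = -4.
  |p(1)| = 4.
Check: |p(1)| = 4 ≤ 6 = M_tri(1). ✓ Equality does not hold at z = 1 (the coefficients have mixed signs, so the terms do not all align in phase there).

M_tri(1) = 6; |p(1)| = 4; equality at z=1: no.


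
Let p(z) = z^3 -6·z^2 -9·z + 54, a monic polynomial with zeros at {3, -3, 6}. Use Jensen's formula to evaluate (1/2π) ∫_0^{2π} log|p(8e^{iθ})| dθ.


Zeros: -3, 3, 6; r = 8.
Inside |z| < r: -3, 3, 6. Outside (|z| ≥ r): ∅.
p(0) = 54, so log|p(0)| = log(54) = 3.9890.
Apply Jensen: I(r) = log|p(0)| + Σ_k log(r/|z_k|), summed over zeros inside |z| < r.
  log(r/|z_k|) for z_k = 3: log(8/3) = 0.9808
  log(r/|z_k|) for z_k = -3: log(8/3) = 0.9808
  log(r/|z_k|) for z_k = 6: log(8/6) = 0.2877
Sum over inside zeros: 2.2493.
I(r) = log|p(0)| + (inside sum) = 3.9890 + 2.2493 = 6.2383.
Closed form (all zeros inside, monic): I(r) = n·log(r) = 3·log(8) = 6.2383. ✓

I(r) ≈ 6.2383.


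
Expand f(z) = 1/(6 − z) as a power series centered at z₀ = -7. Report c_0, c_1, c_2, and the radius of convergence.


Let w = z − z₀, so z = z₀ + w.
Then 6 − z = 6 − (z₀ + w) = (6 − z₀) − w = 13 − w.
f(z) = 1/(13 − w) = (1/(13)) · 1/(1 − w/(13)) = Σ_{n≥0} w^n / (13)^(n+1).
So c_n = 1/(13)^(n+1):
  c_0 = 1/(13)^1 = 1/13.
  c_1 = 1/(13)^2 = 1/169.
  c_2 = 1/(13)^3 = 1/2197.
The series is valid for |w/d| < 1, i.e. |z − z₀| < |d|.
Radius of convergence: R = |6 − z₀| = |13| = 13 (distance from z₀ to the singularity z = 6).

c_0 = 1/13, c_1 = 1/169, c_2 = 1/2197; R = 13.


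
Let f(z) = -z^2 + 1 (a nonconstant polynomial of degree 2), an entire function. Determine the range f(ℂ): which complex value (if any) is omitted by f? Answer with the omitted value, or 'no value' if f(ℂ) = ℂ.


Little Picard bounds the complement of f(ℂ) to at most one point.
For every w ∈ ℂ, the equation p(z) − w = 0 is a nonconstant polynomial in z and hence has at least one root by the fundamental theorem of algebra. So p is surjective onto ℂ, omitting no value.

Omitted value: no value.


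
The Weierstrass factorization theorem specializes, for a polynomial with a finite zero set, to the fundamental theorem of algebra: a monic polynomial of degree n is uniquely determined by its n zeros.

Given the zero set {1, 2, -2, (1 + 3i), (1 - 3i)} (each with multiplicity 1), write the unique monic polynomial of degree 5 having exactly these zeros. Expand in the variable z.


The polynomial is p(z) = ∏_{α ∈ S} (z − α), where S = {1, 2, -2, (1 + 3i), (1 - 3i)}.
Expanding the product yields: p(z) = z^5 -3·z^4 + 8·z^3 + 2·z^2 -48·z + 40.
Note conjugate pairs combine to real quadratics: (z − (1+3i))(z − (1−3i)) = z² − 2z + 10.
The resulting polynomial has degree 5 and real coefficients as required.

p(z) = z^5 -3·z^4 + 8·z^3 + 2·z^2 -48·z + 40.


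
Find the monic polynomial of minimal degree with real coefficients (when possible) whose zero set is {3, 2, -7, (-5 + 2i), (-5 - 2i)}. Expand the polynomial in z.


The polynomial is p(z) = ∏_{α ∈ S} (z − α), where S = {3, 2, -7, (-5 + 2i), (-5 - 2i)}.
Expanding the product yields: p(z) = z^5 + 12·z^4 + 20·z^3 -190·z^2 -421·z + 1218.
Note conjugate pairs combine to real quadratics: (z − (-5+2i))(z − (-5−2i)) = z² + 10z + 29.
The resulting polynomial has degree 5 and real coefficients as required.

p(z) = z^5 + 12·z^4 + 20·z^3 -190·z^2 -421·z + 1218.


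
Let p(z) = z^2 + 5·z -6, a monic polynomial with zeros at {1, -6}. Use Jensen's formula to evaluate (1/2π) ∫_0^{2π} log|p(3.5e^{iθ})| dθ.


Zeros: -6, 1; r = 3.5.
Inside |z| < r: 1. Outside (|z| ≥ r): -6.
p(0) = -6, so log|p(0)| = log(6) = 1.7918.
Apply Jensen: I(r) = log|p(0)| + Σ_k log(r/|z_k|), summed over zeros inside |z| < r.
  log(r/|z_k|) for z_k = 1: log(3.5/1) = 1.2528
  Outside zeros (-6) contribute nothing to the Jensen sum.
Sum over inside zeros: 1.2528.
I(r) = log|p(0)| + (inside sum) = 1.7918 + 1.2528 = 3.0445.
Note: since some zeros are outside |z| ≤ r, the simplified n·log(r) form does NOT apply — only the inside zeros contribute.

I(r) ≈ 3.0445.


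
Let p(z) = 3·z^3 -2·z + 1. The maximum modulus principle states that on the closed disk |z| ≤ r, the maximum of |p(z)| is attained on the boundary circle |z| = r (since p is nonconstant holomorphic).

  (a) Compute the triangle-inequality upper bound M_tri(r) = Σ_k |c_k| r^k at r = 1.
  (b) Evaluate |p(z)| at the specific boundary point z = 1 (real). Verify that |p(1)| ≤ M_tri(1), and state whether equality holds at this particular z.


Coefficients: c_0 = 1, c_1 = -2, c_2 = 0, c_3 = 3. Radius r = 1.
Part (a). Triangle bound: M_tri(r) = Σ_k |c_k| r^k
  = |1|·1^0 + |-2|·1^1 + |0|·1^2 + |3|·1^3
  = 1 + 2 + 0 + 3 = 6.
This bounds M(r) := max_{|z|=r} |p(z)| from above; equality holds iff all terms c_k z^k can be made to align in phase at a single z on |z|=r.
Part (b). At z = 1 (real, on the circle |z| = r):
  p(1) = (1)·1^0 + (-2)·1^1 + (0)·1^2 + (3)·1^3 = 2.
  |p(1)| = 2.
Check: |p(1)| = 2 ≤ 6 = M_tri(1). ✓ Equality does not hold at z = 1 (the coefficients have mixed signs, so the terms do not all align in phase there).

M_tri(1) = 6; |p(1)| = 2; equality at z=1: no.
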